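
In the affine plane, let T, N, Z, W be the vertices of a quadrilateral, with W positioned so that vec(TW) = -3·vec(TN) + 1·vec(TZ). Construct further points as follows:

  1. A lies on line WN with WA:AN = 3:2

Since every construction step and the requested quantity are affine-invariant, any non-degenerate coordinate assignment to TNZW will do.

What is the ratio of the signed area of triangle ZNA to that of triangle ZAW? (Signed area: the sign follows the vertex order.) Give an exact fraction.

[ZNA]:[ZAW] = 2/3

Set T = (0, 0), N = (1, 0), Z = (0, 1), W = (-3, 1); any affine frame gives the same invariant.
1. A lies on line WN with WA:AN = 3:2 ⇒ A = (-3/5, 2/5)
2·[ZNA] = -6/5, 2·[ZAW] = -9/5
[ZNA]:[ZAW] = -6/5:-9/5 = 2/3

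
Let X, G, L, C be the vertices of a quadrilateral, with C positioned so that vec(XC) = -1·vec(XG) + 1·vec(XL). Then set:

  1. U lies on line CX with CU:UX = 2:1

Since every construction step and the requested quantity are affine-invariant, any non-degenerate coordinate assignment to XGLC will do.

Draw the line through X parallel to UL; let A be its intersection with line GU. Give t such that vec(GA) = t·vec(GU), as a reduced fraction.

Work in coordinates with X = (0, 0), G = (1, 0), L = (0, 1), C = (-1, 1).
1. U lies on line CX with CU:UX = 2:1 ⇒ U = (-1/3, 1/3)
through X parallel to UL: direction (1/3, 2/3); meets GU at A = (1/9, 2/9)
A = G + t·(U−G) with t = 2/3

t = 2/3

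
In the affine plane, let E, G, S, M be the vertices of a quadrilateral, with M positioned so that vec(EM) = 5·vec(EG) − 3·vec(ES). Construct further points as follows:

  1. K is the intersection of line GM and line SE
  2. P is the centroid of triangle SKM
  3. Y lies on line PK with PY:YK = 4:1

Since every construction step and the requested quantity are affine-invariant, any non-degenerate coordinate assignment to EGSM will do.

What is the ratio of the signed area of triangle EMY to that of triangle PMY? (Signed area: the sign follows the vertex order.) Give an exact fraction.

Work in coordinates with E = (0, 0), G = (1, 0), S = (0, 1), M = (5, -3).
1. K is the intersection of line GM and line SE ⇒ K = (0, 3/4)
2. P is the centroid of triangle SKM ⇒ P = (5/3, -5/12)
3. Y lies on line PK with PY:YK = 4:1 ⇒ Y = (1/3, 31/60)
2·[EMY] = 43/12, 2·[PMY] = -1/3
[EMY]:[PMY] = 43/12:-1/3 = -43/4

[EMY]:[PMY] = -43/4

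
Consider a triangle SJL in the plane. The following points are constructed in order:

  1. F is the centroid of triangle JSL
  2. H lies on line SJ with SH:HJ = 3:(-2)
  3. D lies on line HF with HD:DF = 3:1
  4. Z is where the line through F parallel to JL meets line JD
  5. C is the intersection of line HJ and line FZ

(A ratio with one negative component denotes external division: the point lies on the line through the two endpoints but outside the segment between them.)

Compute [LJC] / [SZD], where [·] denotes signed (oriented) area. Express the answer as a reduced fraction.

[LJC]:[SZD] = -4/7

Set S = (0, 0), J = (1, 0), L = (0, 1); any affine frame gives the same invariant.
1. F is the centroid of triangle JSL ⇒ F = (1/3, 1/3)
2. H lies on line SJ with SH:HJ = 3:(-2) ⇒ H = (3, 0)
3. D lies on line HF with HD:DF = 3:1 ⇒ D = (1, 1/4)
4. Z is where the line through F parallel to JL meets line JD ⇒ Z = (1, -1/3)
5. C is the intersection of line HJ and line FZ ⇒ C = (2/3, 0)
2·[LJC] = -1/3, 2·[SZD] = 7/12
[LJC]:[SZD] = -1/3:7/12 = -4/7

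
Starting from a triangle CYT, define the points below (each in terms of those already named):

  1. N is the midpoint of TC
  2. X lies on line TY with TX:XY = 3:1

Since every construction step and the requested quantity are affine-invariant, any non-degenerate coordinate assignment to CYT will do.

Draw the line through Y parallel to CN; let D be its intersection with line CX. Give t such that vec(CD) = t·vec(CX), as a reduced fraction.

Assign C = (0, 0), Y = (1, 0), T = (0, 1) — the answer is frame-independent, so this choice is without loss of generality.
1. N is the midpoint of TC ⇒ N = (0, 1/2)
2. X lies on line TY with TX:XY = 3:1 ⇒ X = (3/4, 1/4)
through Y parallel to CN: direction (0, 1/2); meets CX at D = (1, 1/3)
D = C + t·(X−C) with t = 4/3

t = 4/3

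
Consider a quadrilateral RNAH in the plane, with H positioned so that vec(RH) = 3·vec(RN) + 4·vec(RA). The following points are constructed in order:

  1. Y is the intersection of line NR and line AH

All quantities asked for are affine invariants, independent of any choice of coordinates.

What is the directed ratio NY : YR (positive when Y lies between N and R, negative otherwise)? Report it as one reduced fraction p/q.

Choose coordinates R = (0, 0), N = (1, 0), A = (0, 1), H = (3, 4).
1. Y is the intersection of line NR and line AH ⇒ Y = (-1, 0)
Y = N + t·(R−N) with t = 2, so NY:YR = t:(1−t) = 2:-1

NY:YR = -2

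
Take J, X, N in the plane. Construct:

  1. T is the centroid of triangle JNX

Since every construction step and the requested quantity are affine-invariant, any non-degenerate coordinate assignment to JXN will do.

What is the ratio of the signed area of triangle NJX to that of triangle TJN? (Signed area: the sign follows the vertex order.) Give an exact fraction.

Assign J = (0, 0), X = (1, 0), N = (0, 1) — the answer is frame-independent, so this choice is without loss of generality.
1. T is the centroid of triangle JNX ⇒ T = (1/3, 1/3)
2·[NJX] = 1, 2·[TJN] = -1/3
[NJX]:[TJN] = 1:-1/3 = -3

[NJX]:[TJN] = -3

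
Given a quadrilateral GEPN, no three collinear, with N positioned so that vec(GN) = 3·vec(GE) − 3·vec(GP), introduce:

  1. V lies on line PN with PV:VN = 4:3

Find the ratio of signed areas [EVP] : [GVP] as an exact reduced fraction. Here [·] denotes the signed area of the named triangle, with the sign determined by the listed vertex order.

Assign G = (0, 0), E = (1, 0), P = (0, 1), N = (3, -3) — the answer is frame-independent, so this choice is without loss of generality.
1. V lies on line PN with PV:VN = 4:3 ⇒ V = (12/7, -9/7)
2·[EVP] = -4/7, 2·[GVP] = 12/7
[EVP]:[GVP] = -4/7:12/7 = -1/3

[EVP]:[GVP] = -1/3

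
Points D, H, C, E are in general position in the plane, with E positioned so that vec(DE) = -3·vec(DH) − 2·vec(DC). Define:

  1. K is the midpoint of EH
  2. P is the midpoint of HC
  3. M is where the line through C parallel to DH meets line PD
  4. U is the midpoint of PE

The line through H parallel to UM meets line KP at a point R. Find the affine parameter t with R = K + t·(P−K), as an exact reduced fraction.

t = -5/3

Assign D = (0, 0), H = (1, 0), C = (0, 1), E = (-3, -2) — the answer is frame-independent, so this choice is without loss of generality.
1. K is the midpoint of EH ⇒ K = (-1, -1)
2. P is the midpoint of HC ⇒ P = (1/2, 1/2)
3. M is where the line through C parallel to DH meets line PD ⇒ M = (1, 1)
4. U is the midpoint of PE ⇒ U = (-5/4, -3/4)
through H parallel to UM: direction (9/4, 7/4); meets KP at R = (-7/2, -7/2)
R = K + t·(P−K) with t = -5/3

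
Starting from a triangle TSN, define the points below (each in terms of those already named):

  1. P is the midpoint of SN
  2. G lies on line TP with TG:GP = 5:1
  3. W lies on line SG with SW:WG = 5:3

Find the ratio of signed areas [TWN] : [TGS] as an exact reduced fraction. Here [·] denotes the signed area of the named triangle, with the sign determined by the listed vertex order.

Assign T = (0, 0), S = (1, 0), N = (0, 1) — the answer is frame-independent, so this choice is without loss of generality.
1. P is the midpoint of SN ⇒ P = (1/2, 1/2)
2. G lies on line TP with TG:GP = 5:1 ⇒ G = (5/12, 5/12)
3. W lies on line SG with SW:WG = 5:3 ⇒ W = (61/96, 25/96)
2·[TWN] = 61/96, 2·[TGS] = -5/12
[TWN]:[TGS] = 61/96:-5/12 = -61/40

[TWN]:[TGS] = -61/40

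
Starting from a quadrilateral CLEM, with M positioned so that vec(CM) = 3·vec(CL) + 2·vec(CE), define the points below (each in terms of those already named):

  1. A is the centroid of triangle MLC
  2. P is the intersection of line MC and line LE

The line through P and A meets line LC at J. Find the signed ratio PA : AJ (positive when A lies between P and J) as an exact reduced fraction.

Set C = (0, 0), L = (1, 0), E = (0, 1), M = (3, 2); any affine frame gives the same invariant.
1. A is the centroid of triangle MLC ⇒ A = (4/3, 2/3)
2. P is the intersection of line MC and line LE ⇒ P = (3/5, 2/5)
line PA meets LC at J = (-1/2, 0)
A = P + t·(J−P) with t = -2/3, so PA:AJ = -2/3:5/3

PA:AJ = -2/5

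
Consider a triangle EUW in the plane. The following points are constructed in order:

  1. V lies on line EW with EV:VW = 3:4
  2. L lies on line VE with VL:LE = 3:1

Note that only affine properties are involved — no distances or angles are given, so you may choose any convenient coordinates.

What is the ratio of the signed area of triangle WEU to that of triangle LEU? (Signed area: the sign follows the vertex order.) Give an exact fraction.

[WEU]:[LEU] = 28/3

Set E = (0, 0), U = (1, 0), W = (0, 1); any affine frame gives the same invariant.
1. V lies on line EW with EV:VW = 3:4 ⇒ V = (0, 3/7)
2. L lies on line VE with VL:LE = 3:1 ⇒ L = (0, 3/28)
2·[WEU] = 1, 2·[LEU] = 3/28
[WEU]:[LEU] = 1:3/28 = 28/3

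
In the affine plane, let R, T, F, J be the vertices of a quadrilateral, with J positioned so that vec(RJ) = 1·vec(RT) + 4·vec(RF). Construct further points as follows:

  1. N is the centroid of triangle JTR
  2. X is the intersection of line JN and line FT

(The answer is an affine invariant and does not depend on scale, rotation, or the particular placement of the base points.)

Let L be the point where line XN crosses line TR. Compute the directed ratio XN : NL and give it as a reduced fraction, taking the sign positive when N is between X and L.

XN:NL = -2/3

Set R = (0, 0), T = (1, 0), F = (0, 1), J = (1, 4); any affine frame gives the same invariant.
1. N is the centroid of triangle JTR ⇒ N = (2/3, 4/3)
2. X is the intersection of line JN and line FT ⇒ X = (5/9, 4/9)
line XN meets TR at L = (1/2, 0)
N = X + t·(L−X) with t = -2, so XN:NL = -2:3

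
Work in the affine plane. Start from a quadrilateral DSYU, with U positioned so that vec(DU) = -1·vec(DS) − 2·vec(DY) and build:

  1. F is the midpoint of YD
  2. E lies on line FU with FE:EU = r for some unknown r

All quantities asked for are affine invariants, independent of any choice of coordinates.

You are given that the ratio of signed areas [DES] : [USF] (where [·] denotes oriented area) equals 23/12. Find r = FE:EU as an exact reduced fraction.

r = -5/3

Set D = (0, 0), S = (1, 0), Y = (0, 1), U = (-1, -2); any affine frame gives the same invariant.
1. F is the midpoint of YD ⇒ F = (0, 1/2)
2. With FE:EU = r, write λ = r/(r+1) so E = F + λ·(U−F); E is affine-linear in λ
Every point depending on E is an affine combination of E and λ-independent points, so each such coordinate is linear in λ; the λ² term in each signed area is a multiple of (U−F)×(U−F) = 0, so 2·[DES] and 2·[USF] are each linear in λ. Evaluating at λ=0 and λ=1:
  2·[DES] = 5/2·λ − 1/2,   2·[USF] = 3
So [DES]:[USF] = (5/2·λ − 1/2) / (3). Setting this equal to 23/12:
  5/2·λ − 1/2 = 23/12·(3)  ⇒  λ = 5/2
Then r = λ/(1−λ) = (5/2)/(-3/2) = -5/3. Check: with r = -5/3, E = (-5/2, -23/4) and [DES]:[USF] = 23/12 as required.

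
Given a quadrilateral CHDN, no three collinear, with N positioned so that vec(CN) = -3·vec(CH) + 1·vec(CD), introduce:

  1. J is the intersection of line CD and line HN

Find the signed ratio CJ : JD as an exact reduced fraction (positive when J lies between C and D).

Choose coordinates C = (0, 0), H = (1, 0), D = (0, 1), N = (-3, 1).
1. J is the intersection of line CD and line HN ⇒ J = (0, 1/4)
J = C + t·(D−C) with t = 1/4, so CJ:JD = t:(1−t) = 1/4:3/4

CJ:JD = 1/3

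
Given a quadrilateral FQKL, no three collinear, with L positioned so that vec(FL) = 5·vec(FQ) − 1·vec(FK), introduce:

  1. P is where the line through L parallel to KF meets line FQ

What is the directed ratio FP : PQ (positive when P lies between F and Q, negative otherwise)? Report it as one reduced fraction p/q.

FP:PQ = -5/4

Set F = (0, 0), Q = (1, 0), K = (0, 1), L = (5, -1); any affine frame gives the same invariant.
1. P is where the line through L parallel to KF meets line FQ ⇒ P = (5, 0)
P = F + t·(Q−F) with t = 5, so FP:PQ = t:(1−t) = 5:-4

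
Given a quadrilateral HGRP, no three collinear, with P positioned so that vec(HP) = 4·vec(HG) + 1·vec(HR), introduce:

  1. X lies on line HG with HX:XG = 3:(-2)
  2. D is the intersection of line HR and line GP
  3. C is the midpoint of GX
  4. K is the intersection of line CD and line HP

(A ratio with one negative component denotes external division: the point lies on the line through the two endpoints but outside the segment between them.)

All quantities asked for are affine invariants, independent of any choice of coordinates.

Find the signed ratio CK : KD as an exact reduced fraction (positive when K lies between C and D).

Set H = (0, 0), G = (1, 0), R = (0, 1), P = (4, 1); any affine frame gives the same invariant.
1. X lies on line HG with HX:XG = 3:(-2) ⇒ X = (3, 0)
2. D is the intersection of line HR and line GP ⇒ D = (0, -1/3)
3. C is the midpoint of GX ⇒ C = (2, 0)
4. K is the intersection of line CD and line HP ⇒ K = (-4, -1)
K = C + t·(D−C) with t = 3, so CK:KD = t:(1−t) = 3:-2

CK:KD = -3/2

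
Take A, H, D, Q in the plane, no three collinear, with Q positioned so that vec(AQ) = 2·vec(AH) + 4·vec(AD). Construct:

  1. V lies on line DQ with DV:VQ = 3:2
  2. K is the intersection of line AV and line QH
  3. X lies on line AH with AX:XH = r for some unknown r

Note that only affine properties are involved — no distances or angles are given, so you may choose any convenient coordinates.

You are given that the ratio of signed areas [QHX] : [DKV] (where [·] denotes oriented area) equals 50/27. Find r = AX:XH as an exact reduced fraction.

r = 4/5

Set A = (0, 0), H = (1, 0), D = (0, 1), Q = (2, 4); any affine frame gives the same invariant.
1. V lies on line DQ with DV:VQ = 3:2 ⇒ V = (6/5, 14/5)
2. K is the intersection of line AV and line QH ⇒ K = (12/5, 28/5)
3. With AX:XH = r, write λ = r/(r+1) so X = A + λ·(H−A); X is affine-linear in λ
Every point depending on X is an affine combination of X and λ-independent points, so each such coordinate is linear in λ; the λ² term in each signed area is a multiple of (H−A)×(H−A) = 0, so 2·[QHX] and 2·[DKV] are each linear in λ. Evaluating at λ=0 and λ=1:
  2·[QHX] = 4·λ − 4,   2·[DKV] = -6/5
So [QHX]:[DKV] = (4·λ − 4) / (-6/5). Setting this equal to 50/27:
  4·λ − 4 = 50/27·(-6/5)  ⇒  λ = 4/9
Then r = λ/(1−λ) = (4/9)/(5/9) = 4/5. Check: with r = 4/5, X = (4/9, 0) and [QHX]:[DKV] = 50/27 as required.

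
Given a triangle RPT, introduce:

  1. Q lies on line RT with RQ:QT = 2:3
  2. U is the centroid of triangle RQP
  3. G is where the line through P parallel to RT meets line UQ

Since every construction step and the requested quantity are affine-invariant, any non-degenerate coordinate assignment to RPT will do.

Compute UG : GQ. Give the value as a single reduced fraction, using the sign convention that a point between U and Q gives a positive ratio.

Work in coordinates with R = (0, 0), P = (1, 0), T = (0, 1).
1. Q lies on line RT with RQ:QT = 2:3 ⇒ Q = (0, 2/5)
2. U is the centroid of triangle RQP ⇒ U = (1/3, 2/15)
3. G is where the line through P parallel to RT meets line UQ ⇒ G = (1, -2/5)
G = U + t·(Q−U) with t = -2, so UG:GQ = t:(1−t) = -2:3

UG:GQ = -2/3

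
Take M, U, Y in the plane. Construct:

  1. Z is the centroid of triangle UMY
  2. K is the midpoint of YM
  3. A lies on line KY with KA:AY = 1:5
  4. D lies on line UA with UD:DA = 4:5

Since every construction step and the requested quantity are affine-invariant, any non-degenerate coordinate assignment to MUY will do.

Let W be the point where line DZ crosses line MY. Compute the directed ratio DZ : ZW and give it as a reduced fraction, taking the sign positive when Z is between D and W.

DZ:ZW = 2/3

Assign M = (0, 0), U = (1, 0), Y = (0, 1) — the answer is frame-independent, so this choice is without loss of generality.
1. Z is the centroid of triangle UMY ⇒ Z = (1/3, 1/3)
2. K is the midpoint of YM ⇒ K = (0, 1/2)
3. A lies on line KY with KA:AY = 1:5 ⇒ A = (0, 7/12)
4. D lies on line UA with UD:DA = 4:5 ⇒ D = (5/9, 7/27)
line DZ meets MY at W = (0, 4/9)
Z = D + t·(W−D) with t = 2/5, so DZ:ZW = 2/5:3/5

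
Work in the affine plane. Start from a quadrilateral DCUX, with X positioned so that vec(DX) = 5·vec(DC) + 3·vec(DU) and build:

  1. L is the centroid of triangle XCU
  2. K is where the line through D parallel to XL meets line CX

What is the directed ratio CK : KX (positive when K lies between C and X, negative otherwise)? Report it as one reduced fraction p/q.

CK:KX = 5/2

Assign D = (0, 0), C = (1, 0), U = (0, 1), X = (5, 3) — the answer is frame-independent, so this choice is without loss of generality.
1. L is the centroid of triangle XCU ⇒ L = (2, 4/3)
2. K is where the line through D parallel to XL meets line CX ⇒ K = (27/7, 15/7)
K = C + t·(X−C) with t = 5/7, so CK:KX = t:(1−t) = 5/7:2/7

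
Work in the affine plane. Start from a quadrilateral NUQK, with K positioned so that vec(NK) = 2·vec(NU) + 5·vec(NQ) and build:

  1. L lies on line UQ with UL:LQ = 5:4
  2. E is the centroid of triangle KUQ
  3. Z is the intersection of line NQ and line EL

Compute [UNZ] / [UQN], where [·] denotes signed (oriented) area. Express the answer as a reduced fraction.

[UNZ]:[UQN] = 3/5

Choose coordinates N = (0, 0), U = (1, 0), Q = (0, 1), K = (2, 5).
1. L lies on line UQ with UL:LQ = 5:4 ⇒ L = (4/9, 5/9)
2. E is the centroid of triangle KUQ ⇒ E = (1, 2)
3. Z is the intersection of line NQ and line EL ⇒ Z = (0, -3/5)
2·[UNZ] = 3/5, 2·[UQN] = 1
[UNZ]:[UQN] = 3/5:1 = 3/5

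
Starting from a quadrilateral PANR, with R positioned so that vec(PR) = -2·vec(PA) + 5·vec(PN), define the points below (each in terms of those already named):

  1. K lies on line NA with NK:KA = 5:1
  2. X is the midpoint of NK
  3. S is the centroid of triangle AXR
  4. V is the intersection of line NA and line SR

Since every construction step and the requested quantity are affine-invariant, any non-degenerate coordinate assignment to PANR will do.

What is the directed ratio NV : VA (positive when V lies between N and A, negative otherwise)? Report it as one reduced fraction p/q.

Assign P = (0, 0), A = (1, 0), N = (0, 1), R = (-2, 5) — the answer is frame-independent, so this choice is without loss of generality.
1. K lies on line NA with NK:KA = 5:1 ⇒ K = (5/6, 1/6)
2. X is the midpoint of NK ⇒ X = (5/12, 7/12)
3. S is the centroid of triangle AXR ⇒ S = (-7/36, 67/36)
4. V is the intersection of line NA and line SR ⇒ V = (17/24, 7/24)
V = N + t·(A−N) with t = 17/24, so NV:VA = t:(1−t) = 17/24:7/24

NV:VA = 17/7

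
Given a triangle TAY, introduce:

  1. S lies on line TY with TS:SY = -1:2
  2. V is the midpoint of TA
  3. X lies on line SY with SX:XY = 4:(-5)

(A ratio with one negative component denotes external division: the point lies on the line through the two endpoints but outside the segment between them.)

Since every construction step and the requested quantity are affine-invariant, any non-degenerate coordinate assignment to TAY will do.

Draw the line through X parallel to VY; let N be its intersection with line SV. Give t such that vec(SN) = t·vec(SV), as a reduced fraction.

Set T = (0, 0), A = (1, 0), Y = (0, 1); any affine frame gives the same invariant.
1. S lies on line TY with TS:SY = -1:2 ⇒ S = (0, -1)
2. V is the midpoint of TA ⇒ V = (1/2, 0)
3. X lies on line SY with SX:XY = 4:(-5) ⇒ X = (0, -9)
through X parallel to VY: direction (-1/2, 1); meets SV at N = (-2, -5)
N = S + t·(V−S) with t = -4

t = -4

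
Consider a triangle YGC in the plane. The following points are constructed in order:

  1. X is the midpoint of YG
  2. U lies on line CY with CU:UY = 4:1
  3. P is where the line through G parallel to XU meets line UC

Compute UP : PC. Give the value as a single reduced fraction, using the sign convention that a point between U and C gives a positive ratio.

Work in coordinates with Y = (0, 0), G = (1, 0), C = (0, 1).
1. X is the midpoint of YG ⇒ X = (1/2, 0)
2. U lies on line CY with CU:UY = 4:1 ⇒ U = (0, 1/5)
3. P is where the line through G parallel to XU meets line UC ⇒ P = (0, 2/5)
P = U + t·(C−U) with t = 1/4, so UP:PC = t:(1−t) = 1/4:3/4

UP:PC = 1/3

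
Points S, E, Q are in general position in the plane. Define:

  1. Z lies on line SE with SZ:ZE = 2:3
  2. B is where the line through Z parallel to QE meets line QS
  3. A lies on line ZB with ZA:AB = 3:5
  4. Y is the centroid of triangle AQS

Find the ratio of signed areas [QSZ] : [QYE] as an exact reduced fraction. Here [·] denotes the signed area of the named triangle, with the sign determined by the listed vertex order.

[QSZ]:[QYE] = 3/4

Assign S = (0, 0), E = (1, 0), Q = (0, 1) — the answer is frame-independent, so this choice is without loss of generality.
1. Z lies on line SE with SZ:ZE = 2:3 ⇒ Z = (2/5, 0)
2. B is where the line through Z parallel to QE meets line QS ⇒ B = (0, 2/5)
3. A lies on line ZB with ZA:AB = 3:5 ⇒ A = (1/4, 3/20)
4. Y is the centroid of triangle AQS ⇒ Y = (1/12, 23/60)
2·[QSZ] = 2/5, 2·[QYE] = 8/15
[QSZ]:[QYE] = 2/5:8/15 = 3/4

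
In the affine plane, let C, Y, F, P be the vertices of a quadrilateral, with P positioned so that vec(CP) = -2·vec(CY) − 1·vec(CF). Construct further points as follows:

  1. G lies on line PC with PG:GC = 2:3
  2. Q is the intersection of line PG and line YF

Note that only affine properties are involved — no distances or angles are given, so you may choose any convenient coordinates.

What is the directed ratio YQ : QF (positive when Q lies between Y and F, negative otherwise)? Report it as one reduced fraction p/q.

YQ:QF = 1/2

Assign C = (0, 0), Y = (1, 0), F = (0, 1), P = (-2, -1) — the answer is frame-independent, so this choice is without loss of generality.
1. G lies on line PC with PG:GC = 2:3 ⇒ G = (-6/5, -3/5)
2. Q is the intersection of line PG and line YF ⇒ Q = (2/3, 1/3)
Q = Y + t·(F−Y) with t = 1/3, so YQ:QF = t:(1−t) = 1/3:2/3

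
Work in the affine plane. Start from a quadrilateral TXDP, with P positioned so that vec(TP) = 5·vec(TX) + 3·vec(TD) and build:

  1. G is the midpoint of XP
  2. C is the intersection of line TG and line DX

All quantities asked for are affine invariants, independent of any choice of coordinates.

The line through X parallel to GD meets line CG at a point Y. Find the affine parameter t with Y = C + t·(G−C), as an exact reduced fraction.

t = -1/2

Work in coordinates with T = (0, 0), X = (1, 0), D = (0, 1), P = (5, 3).
1. G is the midpoint of XP ⇒ G = (3, 3/2)
2. C is the intersection of line TG and line DX ⇒ C = (2/3, 1/3)
through X parallel to GD: direction (-3, -1/2); meets CG at Y = (-1/2, -1/4)
Y = C + t·(G−C) with t = -1/2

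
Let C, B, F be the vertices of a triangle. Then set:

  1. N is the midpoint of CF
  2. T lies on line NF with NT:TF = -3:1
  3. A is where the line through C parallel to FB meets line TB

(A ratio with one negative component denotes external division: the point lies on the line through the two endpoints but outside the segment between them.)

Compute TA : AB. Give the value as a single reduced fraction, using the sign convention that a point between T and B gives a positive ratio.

TA:AB = -5/4

Choose coordinates C = (0, 0), B = (1, 0), F = (0, 1).
1. N is the midpoint of CF ⇒ N = (0, 1/2)
2. T lies on line NF with NT:TF = -3:1 ⇒ T = (0, 5/4)
3. A is where the line through C parallel to FB meets line TB ⇒ A = (5, -5)
A = T + t·(B−T) with t = 5, so TA:AB = t:(1−t) = 5:-4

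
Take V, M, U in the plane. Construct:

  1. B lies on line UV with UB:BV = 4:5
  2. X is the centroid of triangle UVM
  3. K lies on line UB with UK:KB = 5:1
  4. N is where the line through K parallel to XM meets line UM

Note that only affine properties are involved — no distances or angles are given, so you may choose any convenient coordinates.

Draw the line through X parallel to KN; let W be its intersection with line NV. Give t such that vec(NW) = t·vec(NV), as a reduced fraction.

Choose coordinates V = (0, 0), M = (1, 0), U = (0, 1).
1. B lies on line UV with UB:BV = 4:5 ⇒ B = (0, 5/9)
2. X is the centroid of triangle UVM ⇒ X = (1/3, 1/3)
3. K lies on line UB with UK:KB = 5:1 ⇒ K = (0, 17/27)
4. N is where the line through K parallel to XM meets line UM ⇒ N = (20/27, 7/27)
through X parallel to KN: direction (20/27, -10/27); meets NV at W = (10/17, 7/34)
W = N + t·(V−N) with t = 7/34

t = 7/34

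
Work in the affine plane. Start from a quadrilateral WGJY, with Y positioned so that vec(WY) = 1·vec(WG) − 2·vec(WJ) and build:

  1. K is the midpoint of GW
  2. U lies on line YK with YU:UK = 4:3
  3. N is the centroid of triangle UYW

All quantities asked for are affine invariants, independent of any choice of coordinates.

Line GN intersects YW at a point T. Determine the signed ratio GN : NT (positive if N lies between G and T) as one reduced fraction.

GN:NT = 19/2

Choose coordinates W = (0, 0), G = (1, 0), J = (0, 1), Y = (1, -2).
1. K is the midpoint of GW ⇒ K = (1/2, 0)
2. U lies on line YK with YU:UK = 4:3 ⇒ U = (5/7, -6/7)
3. N is the centroid of triangle UYW ⇒ N = (4/7, -20/21)
line GN meets YW at T = (10/19, -20/19)
N = G + t·(T−G) with t = 19/21, so GN:NT = 19/21:2/21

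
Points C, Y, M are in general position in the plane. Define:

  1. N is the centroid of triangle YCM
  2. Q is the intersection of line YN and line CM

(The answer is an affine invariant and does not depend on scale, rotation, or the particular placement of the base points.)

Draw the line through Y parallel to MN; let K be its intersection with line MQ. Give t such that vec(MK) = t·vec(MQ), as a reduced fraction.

Assign C = (0, 0), Y = (1, 0), M = (0, 1) — the answer is frame-independent, so this choice is without loss of generality.
1. N is the centroid of triangle YCM ⇒ N = (1/3, 1/3)
2. Q is the intersection of line YN and line CM ⇒ Q = (0, 1/2)
through Y parallel to MN: direction (1/3, -2/3); meets MQ at K = (0, 2)
K = M + t·(Q−M) with t = -2

t = -2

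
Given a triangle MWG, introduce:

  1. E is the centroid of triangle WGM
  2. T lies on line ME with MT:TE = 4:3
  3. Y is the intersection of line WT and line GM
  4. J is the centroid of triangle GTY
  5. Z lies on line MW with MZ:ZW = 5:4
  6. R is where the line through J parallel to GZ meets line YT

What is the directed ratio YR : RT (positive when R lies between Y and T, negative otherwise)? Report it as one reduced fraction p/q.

Work in coordinates with M = (0, 0), W = (1, 0), G = (0, 1).
1. E is the centroid of triangle WGM ⇒ E = (1/3, 1/3)
2. T lies on line ME with MT:TE = 4:3 ⇒ T = (4/21, 4/21)
3. Y is the intersection of line WT and line GM ⇒ Y = (0, 4/17)
4. J is the centroid of triangle GTY ⇒ J = (4/63, 509/1071)
5. Z lies on line MW with MZ:ZW = 5:4 ⇒ Z = (5/9, 0)
6. R is where the line through J parallel to GZ meets line YT ⇒ R = (271/1197, 3704/20349)
R = Y + t·(T−Y) with t = 271/228, so YR:RT = t:(1−t) = 271/228:-43/228

YR:RT = -271/43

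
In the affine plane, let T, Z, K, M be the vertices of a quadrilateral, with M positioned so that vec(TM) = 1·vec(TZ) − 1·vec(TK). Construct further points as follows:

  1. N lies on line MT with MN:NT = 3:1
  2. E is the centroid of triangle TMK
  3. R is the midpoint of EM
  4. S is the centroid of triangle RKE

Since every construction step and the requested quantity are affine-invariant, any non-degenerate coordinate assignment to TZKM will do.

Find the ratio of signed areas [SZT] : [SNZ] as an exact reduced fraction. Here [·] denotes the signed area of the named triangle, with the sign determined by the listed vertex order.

Work in coordinates with T = (0, 0), Z = (1, 0), K = (0, 1), M = (1, -1).
1. N lies on line MT with MN:NT = 3:1 ⇒ N = (1/4, -1/4)
2. E is the centroid of triangle TMK ⇒ E = (1/3, 0)
3. R is the midpoint of EM ⇒ R = (2/3, -1/2)
4. S is the centroid of triangle RKE ⇒ S = (1/3, 1/6)
2·[SZT] = -1/6, 2·[SNZ] = 7/24
[SZT]:[SNZ] = -1/6:7/24 = -4/7

[SZT]:[SNZ] = -4/7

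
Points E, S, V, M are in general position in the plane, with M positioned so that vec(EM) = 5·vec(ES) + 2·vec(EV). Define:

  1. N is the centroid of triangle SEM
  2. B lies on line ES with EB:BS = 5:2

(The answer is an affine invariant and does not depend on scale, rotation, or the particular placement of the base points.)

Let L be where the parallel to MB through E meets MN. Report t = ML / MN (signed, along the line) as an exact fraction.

Assign E = (0, 0), S = (1, 0), V = (0, 1), M = (5, 2) — the answer is frame-independent, so this choice is without loss of generality.
1. N is the centroid of triangle SEM ⇒ N = (2, 2/3)
2. B lies on line ES with EB:BS = 5:2 ⇒ B = (5/7, 0)
through E parallel to MB: direction (-30/7, -2); meets MN at L = (-10, -14/3)
L = M + t·(N−M) with t = 5

t = 5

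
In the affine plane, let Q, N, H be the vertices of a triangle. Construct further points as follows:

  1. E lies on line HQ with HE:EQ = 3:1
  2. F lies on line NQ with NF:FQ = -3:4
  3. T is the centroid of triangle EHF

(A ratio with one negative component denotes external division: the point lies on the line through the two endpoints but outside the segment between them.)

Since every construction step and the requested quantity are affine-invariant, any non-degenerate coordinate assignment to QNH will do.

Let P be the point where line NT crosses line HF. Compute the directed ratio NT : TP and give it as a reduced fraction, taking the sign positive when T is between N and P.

NT:TP = 2

Set Q = (0, 0), N = (1, 0), H = (0, 1); any affine frame gives the same invariant.
1. E lies on line HQ with HE:EQ = 3:1 ⇒ E = (0, 1/4)
2. F lies on line NQ with NF:FQ = -3:4 ⇒ F = (4, 0)
3. T is the centroid of triangle EHF ⇒ T = (4/3, 5/12)
line NT meets HF at P = (3/2, 5/8)
T = N + t·(P−N) with t = 2/3, so NT:TP = 2/3:1/3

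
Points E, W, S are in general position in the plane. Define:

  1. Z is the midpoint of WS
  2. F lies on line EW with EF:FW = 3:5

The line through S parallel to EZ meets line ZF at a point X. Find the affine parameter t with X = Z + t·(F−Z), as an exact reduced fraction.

Work in coordinates with E = (0, 0), W = (1, 0), S = (0, 1).
1. Z is the midpoint of WS ⇒ Z = (1/2, 1/2)
2. F lies on line EW with EF:FW = 3:5 ⇒ F = (3/8, 0)
through S parallel to EZ: direction (1/2, 1/2); meets ZF at X = (5/6, 11/6)
X = Z + t·(F−Z) with t = -8/3

t = -8/3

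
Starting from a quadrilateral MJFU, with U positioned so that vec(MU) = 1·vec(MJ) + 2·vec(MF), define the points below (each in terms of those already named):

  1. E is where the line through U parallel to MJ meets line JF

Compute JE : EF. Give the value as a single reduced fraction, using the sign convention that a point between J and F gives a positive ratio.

JE:EF = -2

Work in coordinates with M = (0, 0), J = (1, 0), F = (0, 1), U = (1, 2).
1. E is where the line through U parallel to MJ meets line JF ⇒ E = (-1, 2)
E = J + t·(F−J) with t = 2, so JE:EF = t:(1−t) = 2:-1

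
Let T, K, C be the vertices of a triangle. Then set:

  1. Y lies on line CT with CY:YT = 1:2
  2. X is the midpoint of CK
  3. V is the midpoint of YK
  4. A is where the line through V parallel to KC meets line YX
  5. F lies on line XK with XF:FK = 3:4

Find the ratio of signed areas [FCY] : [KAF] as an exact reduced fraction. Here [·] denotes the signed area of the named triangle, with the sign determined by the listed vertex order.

[FCY]:[KAF] = -5

Set T = (0, 0), K = (1, 0), C = (0, 1); any affine frame gives the same invariant.
1. Y lies on line CT with CY:YT = 1:2 ⇒ Y = (0, 2/3)
2. X is the midpoint of CK ⇒ X = (1/2, 1/2)
3. V is the midpoint of YK ⇒ V = (1/2, 1/3)
4. A is where the line through V parallel to KC meets line YX ⇒ A = (1/4, 7/12)
5. F lies on line XK with XF:FK = 3:4 ⇒ F = (5/7, 2/7)
2·[FCY] = 5/21, 2·[KAF] = -1/21
[FCY]:[KAF] = 5/21:-1/21 = -5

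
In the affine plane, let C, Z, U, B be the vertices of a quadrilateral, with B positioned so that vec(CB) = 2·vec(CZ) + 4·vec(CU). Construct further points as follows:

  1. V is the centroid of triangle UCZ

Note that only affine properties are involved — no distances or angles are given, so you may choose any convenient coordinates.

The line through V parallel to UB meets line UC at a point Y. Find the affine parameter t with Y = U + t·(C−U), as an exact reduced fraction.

t = 7/6

Set C = (0, 0), Z = (1, 0), U = (0, 1), B = (2, 4); any affine frame gives the same invariant.
1. V is the centroid of triangle UCZ ⇒ V = (1/3, 1/3)
through V parallel to UB: direction (2, 3); meets UC at Y = (0, -1/6)
Y = U + t·(C−U) with t = 7/6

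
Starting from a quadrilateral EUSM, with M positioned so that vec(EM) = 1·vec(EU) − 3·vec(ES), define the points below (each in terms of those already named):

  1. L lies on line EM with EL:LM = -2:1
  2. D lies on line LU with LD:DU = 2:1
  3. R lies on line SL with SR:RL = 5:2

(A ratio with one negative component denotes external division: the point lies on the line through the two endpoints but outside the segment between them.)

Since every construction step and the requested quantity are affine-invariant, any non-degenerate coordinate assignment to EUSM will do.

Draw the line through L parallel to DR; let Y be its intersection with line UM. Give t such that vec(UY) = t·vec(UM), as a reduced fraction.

t = -5

Set E = (0, 0), U = (1, 0), S = (0, 1), M = (1, -3); any affine frame gives the same invariant.
1. L lies on line EM with EL:LM = -2:1 ⇒ L = (2, -6)
2. D lies on line LU with LD:DU = 2:1 ⇒ D = (4/3, -2)
3. R lies on line SL with SR:RL = 5:2 ⇒ R = (10/7, -4)
through L parallel to DR: direction (2/21, -2); meets UM at Y = (1, 15)
Y = U + t·(M−U) with t = -5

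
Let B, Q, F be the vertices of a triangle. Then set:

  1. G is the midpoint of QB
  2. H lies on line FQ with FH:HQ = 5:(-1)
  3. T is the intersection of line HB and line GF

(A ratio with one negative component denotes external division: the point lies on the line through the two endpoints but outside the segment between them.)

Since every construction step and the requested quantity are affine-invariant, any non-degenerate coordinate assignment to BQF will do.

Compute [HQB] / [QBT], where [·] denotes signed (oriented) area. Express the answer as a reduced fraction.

[HQB]:[QBT] = 9/4

Set B = (0, 0), Q = (1, 0), F = (0, 1); any affine frame gives the same invariant.
1. G is the midpoint of QB ⇒ G = (1/2, 0)
2. H lies on line FQ with FH:HQ = 5:(-1) ⇒ H = (5/4, -1/4)
3. T is the intersection of line HB and line GF ⇒ T = (5/9, -1/9)
2·[HQB] = 1/4, 2·[QBT] = 1/9
[HQB]:[QBT] = 1/4:1/9 = 9/4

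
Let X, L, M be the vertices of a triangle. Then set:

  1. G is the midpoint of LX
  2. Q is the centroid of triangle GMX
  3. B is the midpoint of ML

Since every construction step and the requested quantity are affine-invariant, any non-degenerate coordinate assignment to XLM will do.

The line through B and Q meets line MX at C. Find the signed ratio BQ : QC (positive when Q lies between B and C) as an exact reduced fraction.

Assign X = (0, 0), L = (1, 0), M = (0, 1) — the answer is frame-independent, so this choice is without loss of generality.
1. G is the midpoint of LX ⇒ G = (1/2, 0)
2. Q is the centroid of triangle GMX ⇒ Q = (1/6, 1/3)
3. B is the midpoint of ML ⇒ B = (1/2, 1/2)
line BQ meets MX at C = (0, 1/4)
Q = B + t·(C−B) with t = 2/3, so BQ:QC = 2/3:1/3

BQ:QC = 2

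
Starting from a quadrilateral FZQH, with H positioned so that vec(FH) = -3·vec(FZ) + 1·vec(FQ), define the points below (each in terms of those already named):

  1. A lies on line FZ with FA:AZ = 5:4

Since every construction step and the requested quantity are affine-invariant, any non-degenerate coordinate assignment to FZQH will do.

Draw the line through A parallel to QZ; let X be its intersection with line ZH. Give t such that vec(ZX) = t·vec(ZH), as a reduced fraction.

t = 4/27

Set F = (0, 0), Z = (1, 0), Q = (0, 1), H = (-3, 1); any affine frame gives the same invariant.
1. A lies on line FZ with FA:AZ = 5:4 ⇒ A = (5/9, 0)
through A parallel to QZ: direction (1, -1); meets ZH at X = (11/27, 4/27)
X = Z + t·(H−Z) with t = 4/27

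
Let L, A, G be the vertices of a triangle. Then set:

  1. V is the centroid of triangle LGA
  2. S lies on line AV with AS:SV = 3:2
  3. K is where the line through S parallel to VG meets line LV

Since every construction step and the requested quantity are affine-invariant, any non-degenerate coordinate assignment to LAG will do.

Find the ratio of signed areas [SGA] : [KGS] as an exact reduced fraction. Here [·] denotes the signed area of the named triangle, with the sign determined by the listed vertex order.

[SGA]:[KGS] = -15/4

Assign L = (0, 0), A = (1, 0), G = (0, 1) — the answer is frame-independent, so this choice is without loss of generality.
1. V is the centroid of triangle LGA ⇒ V = (1/3, 1/3)
2. S lies on line AV with AS:SV = 3:2 ⇒ S = (3/5, 1/5)
3. K is where the line through S parallel to VG meets line LV ⇒ K = (7/15, 7/15)
2·[SGA] = -1/5, 2·[KGS] = 4/75
[SGA]:[KGS] = -1/5:4/75 = -15/4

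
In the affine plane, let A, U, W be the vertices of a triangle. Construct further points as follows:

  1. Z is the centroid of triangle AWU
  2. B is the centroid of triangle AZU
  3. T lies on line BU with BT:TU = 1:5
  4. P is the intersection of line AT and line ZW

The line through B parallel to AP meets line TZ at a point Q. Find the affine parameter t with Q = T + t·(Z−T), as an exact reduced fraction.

t = 1/8

Assign A = (0, 0), U = (1, 0), W = (0, 1) — the answer is frame-independent, so this choice is without loss of generality.
1. Z is the centroid of triangle AWU ⇒ Z = (1/3, 1/3)
2. B is the centroid of triangle AZU ⇒ B = (4/9, 1/9)
3. T lies on line BU with BT:TU = 1:5 ⇒ T = (29/54, 5/54)
4. P is the intersection of line AT and line ZW ⇒ P = (29/63, 5/63)
through B parallel to AP: direction (29/63, 5/63); meets TZ at Q = (221/432, 53/432)
Q = T + t·(Z−T) with t = 1/8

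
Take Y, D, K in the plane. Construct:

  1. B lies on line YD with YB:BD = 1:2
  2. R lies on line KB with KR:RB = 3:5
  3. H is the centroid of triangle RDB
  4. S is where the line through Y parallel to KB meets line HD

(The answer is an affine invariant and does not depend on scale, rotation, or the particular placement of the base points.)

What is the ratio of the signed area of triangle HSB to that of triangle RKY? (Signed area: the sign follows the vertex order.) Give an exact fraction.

Set Y = (0, 0), D = (1, 0), K = (0, 1); any affine frame gives the same invariant.
1. B lies on line YD with YB:BD = 1:2 ⇒ B = (1/3, 0)
2. R lies on line KB with KR:RB = 3:5 ⇒ R = (1/8, 5/8)
3. H is the centroid of triangle RDB ⇒ H = (35/72, 5/24)
4. S is where the line through Y parallel to KB meets line HD ⇒ S = (-5/32, 15/32)
2·[HSB] = 25/144, 2·[RKY] = 1/8
[HSB]:[RKY] = 25/144:1/8 = 25/18

[HSB]:[RKY] = 25/18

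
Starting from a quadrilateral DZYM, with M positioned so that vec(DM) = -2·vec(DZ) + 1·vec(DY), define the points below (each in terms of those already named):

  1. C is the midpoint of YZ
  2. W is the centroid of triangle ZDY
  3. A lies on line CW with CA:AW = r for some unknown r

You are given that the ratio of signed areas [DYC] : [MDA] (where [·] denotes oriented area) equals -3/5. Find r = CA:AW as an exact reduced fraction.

r = -4

Set D = (0, 0), Z = (1, 0), Y = (0, 1), M = (-2, 1); any affine frame gives the same invariant.
1. C is the midpoint of YZ ⇒ C = (1/2, 1/2)
2. W is the centroid of triangle ZDY ⇒ W = (1/3, 1/3)
3. With CA:AW = r, write λ = r/(r+1) so A = C + λ·(W−C); A is affine-linear in λ
Every point depending on A is an affine combination of A and λ-independent points, so each such coordinate is linear in λ; the λ² term in each signed area is a multiple of (W−C)×(W−C) = 0, so 2·[DYC] and 2·[MDA] are each linear in λ. Evaluating at λ=0 and λ=1:
  2·[DYC] = -1/2,   2·[MDA] = -1/2·λ + 3/2
So [DYC]:[MDA] = (-1/2) / (-1/2·λ + 3/2). Setting this equal to -3/5:
  -1/2 = -3/5·(-1/2·λ + 3/2)  ⇒  λ = 4/3
Then r = λ/(1−λ) = (4/3)/(-1/3) = -4. Check: with r = -4, A = (5/18, 5/18) and [DYC]:[MDA] = -3/5 as required.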